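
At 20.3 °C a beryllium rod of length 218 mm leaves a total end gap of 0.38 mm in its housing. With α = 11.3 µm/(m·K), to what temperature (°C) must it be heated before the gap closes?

175 °C

α·L₀·ΔT = 0.38 mm ⇒ ΔT = 0.38 / (11.3×10⁻⁶ × 218.0) = 154.3 K.
T = 20.3 + 154.3 = 174.6 °C.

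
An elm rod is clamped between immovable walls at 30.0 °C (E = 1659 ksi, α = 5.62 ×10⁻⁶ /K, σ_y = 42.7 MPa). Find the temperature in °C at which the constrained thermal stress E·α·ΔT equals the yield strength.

E = 1659 ksi = 11.44 GPa.
E·α·ΔT = 42.70 MPa ⇒ ΔT = 42.70 / (11.44×10³ × 5.62×10⁻⁶) = 664.2 K.
T = 30.0 + 664.2 = 694.2 °C.

694 °C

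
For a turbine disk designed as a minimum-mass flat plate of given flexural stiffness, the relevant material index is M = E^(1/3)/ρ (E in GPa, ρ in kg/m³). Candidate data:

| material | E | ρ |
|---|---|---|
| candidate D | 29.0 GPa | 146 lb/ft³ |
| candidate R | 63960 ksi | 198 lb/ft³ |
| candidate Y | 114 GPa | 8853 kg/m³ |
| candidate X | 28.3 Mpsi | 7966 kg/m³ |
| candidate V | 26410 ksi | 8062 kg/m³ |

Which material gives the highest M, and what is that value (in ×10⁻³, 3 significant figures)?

After converting to SI:
  candidate D: E = 29.00 GPa, ρ = 2339 kg/m³
  candidate R: E = 441.0 GPa, ρ = 3172 kg/m³
  candidate Y: E = 114.0 GPa, ρ = 8853 kg/m³
  candidate X: E = 195.1 GPa, ρ = 7966 kg/m³
  candidate V: E = 182.1 GPa, ρ = 8062 kg/m³
  candidate R: M = 2.40×10⁻³
  candidate D: M = 1.31×10⁻³
  candidate X: M = 0.728×10⁻³
  candidate V: M = 0.703×10⁻³
  candidate Y: M = 0.548×10⁻³
The maximum is for candidate R.

candidate R, M = 2.40×10⁻³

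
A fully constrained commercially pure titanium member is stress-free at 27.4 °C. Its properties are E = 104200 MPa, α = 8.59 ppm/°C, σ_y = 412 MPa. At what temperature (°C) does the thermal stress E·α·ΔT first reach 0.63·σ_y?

317 °C

E = 104200 MPa = 104.2 GPa.
E·α·ΔT = 259.6 MPa ⇒ ΔT = 259.6 / (104.2×10³ × 8.59×10⁻⁶) = 290.0 K.
T = 27.4 + 290.0 = 317.4 °C.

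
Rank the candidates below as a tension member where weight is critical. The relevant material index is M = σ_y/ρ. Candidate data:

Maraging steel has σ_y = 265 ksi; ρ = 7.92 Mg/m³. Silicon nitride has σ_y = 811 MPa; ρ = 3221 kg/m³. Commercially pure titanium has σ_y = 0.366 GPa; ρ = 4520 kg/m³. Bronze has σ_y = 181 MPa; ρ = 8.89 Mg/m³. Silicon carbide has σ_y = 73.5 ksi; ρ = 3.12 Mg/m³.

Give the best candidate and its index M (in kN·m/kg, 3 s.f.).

Normalizing units and computing the index:
  maraging steel: σ_y = 1827 MPa, ρ = 7920 kg/m³
  silicon nitride: σ_y = 811.0 MPa, ρ = 3221 kg/m³
  commercially pure titanium: σ_y = 366.0 MPa, ρ = 4520 kg/m³
  bronze: σ_y = 181.0 MPa, ρ = 8890 kg/m³
  silicon carbide: σ_y = 506.8 MPa, ρ = 3120 kg/m³
  silicon nitride: M = 252 kN·m/kg
  maraging steel: M = 231 kN·m/kg
  silicon carbide: M = 162 kN·m/kg
  commercially pure titanium: M = 81.0 kN·m/kg
  bronze: M = 20.4 kN·m/kg
The maximum is for silicon nitride.

silicon nitride, M = 252 kN·m/kg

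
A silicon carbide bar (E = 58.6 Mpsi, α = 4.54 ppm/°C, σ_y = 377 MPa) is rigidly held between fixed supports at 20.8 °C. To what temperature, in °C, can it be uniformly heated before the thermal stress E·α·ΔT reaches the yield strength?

E = 58.6 Mpsi = 404.0 GPa.
E·α·ΔT = 377.0 MPa ⇒ ΔT = 377.0 / (404.0×10³ × 4.54×10⁻⁶) = 205.5 K.
T = 20.8 + 205.5 = 226.3 °C.

226 °C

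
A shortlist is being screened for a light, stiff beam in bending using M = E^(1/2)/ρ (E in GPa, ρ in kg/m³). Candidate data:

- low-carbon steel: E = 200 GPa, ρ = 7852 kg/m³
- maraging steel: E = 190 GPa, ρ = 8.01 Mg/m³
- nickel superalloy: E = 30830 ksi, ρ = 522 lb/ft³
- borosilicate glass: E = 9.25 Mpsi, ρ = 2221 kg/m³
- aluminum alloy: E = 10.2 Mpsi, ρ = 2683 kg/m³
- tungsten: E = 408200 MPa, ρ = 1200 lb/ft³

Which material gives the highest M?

borosilicate glass

Putting every candidate on a common basis:
  low-carbon steel: E = 200.0 GPa, ρ = 7852 kg/m³
  maraging steel: E = 190.0 GPa, ρ = 8010 kg/m³
  nickel superalloy: E = 212.6 GPa, ρ = 8362 kg/m³
  borosilicate glass: E = 63.78 GPa, ρ = 2221 kg/m³
  aluminum alloy: E = 70.33 GPa, ρ = 2683 kg/m³
  tungsten: E = 408.2 GPa, ρ = 19220 kg/m³
  borosilicate glass: M = 3.60×10⁻³
  aluminum alloy: M = 3.13×10⁻³
  low-carbon steel: M = 1.80×10⁻³
  nickel superalloy: M = 1.74×10⁻³
  maraging steel: M = 1.72×10⁻³
  tungsten: M = 1.05×10⁻³
The maximum is for borosilicate glass.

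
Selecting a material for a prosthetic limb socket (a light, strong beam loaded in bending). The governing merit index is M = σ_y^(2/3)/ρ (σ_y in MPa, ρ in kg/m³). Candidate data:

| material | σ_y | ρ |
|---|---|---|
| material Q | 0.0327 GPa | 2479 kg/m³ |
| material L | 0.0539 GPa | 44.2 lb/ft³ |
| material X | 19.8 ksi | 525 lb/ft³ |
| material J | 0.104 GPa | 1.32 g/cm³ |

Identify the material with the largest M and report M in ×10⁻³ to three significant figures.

After converting to SI:
  material Q: σ_y = 32.70 MPa, ρ = 2479 kg/m³
  material L: σ_y = 53.90 MPa, ρ = 708.0 kg/m³
  material X: σ_y = 136.5 MPa, ρ = 8410 kg/m³
  material J: σ_y = 104.0 MPa, ρ = 1320 kg/m³
  material L: M = 20.2×10⁻³
  material J: M = 16.8×10⁻³
  material Q: M = 4.12×10⁻³
  material X: M = 3.15×10⁻³
The maximum is for material L.

material L, M = 20.2×10⁻³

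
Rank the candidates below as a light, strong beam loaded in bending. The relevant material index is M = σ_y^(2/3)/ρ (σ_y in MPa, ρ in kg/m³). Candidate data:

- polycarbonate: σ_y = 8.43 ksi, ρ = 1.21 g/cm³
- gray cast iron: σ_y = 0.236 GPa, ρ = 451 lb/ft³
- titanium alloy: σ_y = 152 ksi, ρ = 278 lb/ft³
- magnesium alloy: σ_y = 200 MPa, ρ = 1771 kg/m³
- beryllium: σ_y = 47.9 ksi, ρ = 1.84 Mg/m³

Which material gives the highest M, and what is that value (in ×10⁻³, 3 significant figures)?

Convert each candidate to consistent units, then evaluate M:
  polycarbonate: σ_y = 58.12 MPa, ρ = 1210 kg/m³
  gray cast iron: σ_y = 236.0 MPa, ρ = 7224 kg/m³
  titanium alloy: σ_y = 1048 MPa, ρ = 4453 kg/m³
  magnesium alloy: σ_y = 200.0 MPa, ρ = 1771 kg/m³
  beryllium: σ_y = 330.3 MPa, ρ = 1840 kg/m³
  beryllium: M = 26.0×10⁻³
  titanium alloy: M = 23.2×10⁻³
  magnesium alloy: M = 19.3×10⁻³
  polycarbonate: M = 12.4×10⁻³
  gray cast iron: M = 5.29×10⁻³
Highest index: beryllium.

beryllium, M = 26.0×10⁻³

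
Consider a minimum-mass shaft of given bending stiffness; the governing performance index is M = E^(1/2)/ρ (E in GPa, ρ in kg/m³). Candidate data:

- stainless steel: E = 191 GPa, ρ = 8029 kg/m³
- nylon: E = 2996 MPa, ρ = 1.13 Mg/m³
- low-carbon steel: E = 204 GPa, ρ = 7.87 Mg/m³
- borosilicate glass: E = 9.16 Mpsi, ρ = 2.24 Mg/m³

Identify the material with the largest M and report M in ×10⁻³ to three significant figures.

In SI units:
  stainless steel: E = 191.0 GPa, ρ = 8029 kg/m³
  nylon: E = 2.996 GPa, ρ = 1130 kg/m³
  low-carbon steel: E = 204.0 GPa, ρ = 7870 kg/m³
  borosilicate glass: E = 63.16 GPa, ρ = 2240 kg/m³
  borosilicate glass: M = 3.55×10⁻³
  low-carbon steel: M = 1.81×10⁻³
  stainless steel: M = 1.72×10⁻³
  nylon: M = 1.53×10⁻³
Borosilicate glass ranks first.

borosilicate glass, M = 3.55×10⁻³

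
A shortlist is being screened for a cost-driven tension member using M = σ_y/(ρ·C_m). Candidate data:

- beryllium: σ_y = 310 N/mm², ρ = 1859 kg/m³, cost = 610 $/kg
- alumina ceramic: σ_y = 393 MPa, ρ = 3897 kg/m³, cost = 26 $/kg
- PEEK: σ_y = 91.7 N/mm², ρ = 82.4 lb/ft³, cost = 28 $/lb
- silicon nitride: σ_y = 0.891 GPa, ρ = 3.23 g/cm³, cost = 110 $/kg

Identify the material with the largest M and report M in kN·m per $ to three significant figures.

After converting to SI:
  beryllium: σ_y = 310.0 MPa, ρ = 1859 kg/m³, cost = 610.0 $/kg
  alumina ceramic: σ_y = 393.0 MPa, ρ = 3897 kg/m³, cost = 26.00 $/kg
  PEEK: σ_y = 91.70 MPa, ρ = 1320 kg/m³, cost = 61.73 $/kg
  silicon nitride: σ_y = 891.0 MPa, ρ = 3230 kg/m³, cost = 110.0 $/kg
  alumina ceramic: M = 3.88 kN·m per $
  silicon nitride: M = 2.51 kN·m per $
  PEEK: M = 1.13 kN·m per $
  beryllium: M = 0.273 kN·m per $
Highest index: alumina ceramic.

alumina ceramic, M = 3.88 kN·m per $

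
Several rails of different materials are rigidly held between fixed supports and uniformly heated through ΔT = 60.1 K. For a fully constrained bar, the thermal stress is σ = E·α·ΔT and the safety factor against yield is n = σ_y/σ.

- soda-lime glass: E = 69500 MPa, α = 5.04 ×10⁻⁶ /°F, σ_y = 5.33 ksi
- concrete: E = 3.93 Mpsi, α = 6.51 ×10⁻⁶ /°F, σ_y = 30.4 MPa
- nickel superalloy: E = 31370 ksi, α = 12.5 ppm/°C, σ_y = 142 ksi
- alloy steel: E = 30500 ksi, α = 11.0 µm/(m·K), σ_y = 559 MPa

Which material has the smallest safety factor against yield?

With everything in SI (GPa, ×10⁻⁶/K, MPa):
  soda-lime glass: E = 69.50, α = 9.07, σ_y = 36.75 → σ = 37.9 MPa, n = 0.970
  concrete: E = 27.10, α = 11.7, σ_y = 30.40 → σ = 19.1 MPa, n = 1.59
  nickel superalloy: E = 216.3, α = 12.5, σ_y = 979.1 → σ = 162 MPa, n = 6.03
  alloy steel: E = 210.3, α = 11.0, σ_y = 559.0 → σ = 139 MPa, n = 4.02
Smallest n: soda-lime glass with n = 0.970.

soda-lime glass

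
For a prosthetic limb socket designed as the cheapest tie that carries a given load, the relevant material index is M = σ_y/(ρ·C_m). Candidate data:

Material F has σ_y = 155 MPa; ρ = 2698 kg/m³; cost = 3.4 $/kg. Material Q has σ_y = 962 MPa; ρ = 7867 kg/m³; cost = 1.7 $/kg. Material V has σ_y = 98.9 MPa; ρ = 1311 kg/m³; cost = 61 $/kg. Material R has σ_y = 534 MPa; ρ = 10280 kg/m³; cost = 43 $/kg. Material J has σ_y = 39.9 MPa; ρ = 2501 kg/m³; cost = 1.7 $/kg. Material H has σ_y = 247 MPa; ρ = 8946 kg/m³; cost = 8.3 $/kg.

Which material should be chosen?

Per-candidate index values:
  material Q: M = 71.9 kN·m per $
  material F: M = 16.9 kN·m per $
  material J: M = 9.38 kN·m per $
  material H: M = 3.33 kN·m per $
  material V: M = 1.24 kN·m per $
  material R: M = 1.21 kN·m per $
The maximum is for material Q.

material Q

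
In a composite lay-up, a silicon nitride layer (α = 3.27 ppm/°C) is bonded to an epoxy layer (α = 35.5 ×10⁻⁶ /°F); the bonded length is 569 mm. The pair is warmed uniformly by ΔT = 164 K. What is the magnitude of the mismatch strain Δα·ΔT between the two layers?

9.94×10⁻³

epoxy: α = 35.5×10⁻⁶/°F × 9/5 = 63.9×10⁻⁶/K.
Δα = |3.27 − 63.9|×10⁻⁶/K = 60.6×10⁻⁶/K.
Mismatch strain = Δα·ΔT = 60.6×10⁻⁶ × 164.0 = 9.94×10⁻³.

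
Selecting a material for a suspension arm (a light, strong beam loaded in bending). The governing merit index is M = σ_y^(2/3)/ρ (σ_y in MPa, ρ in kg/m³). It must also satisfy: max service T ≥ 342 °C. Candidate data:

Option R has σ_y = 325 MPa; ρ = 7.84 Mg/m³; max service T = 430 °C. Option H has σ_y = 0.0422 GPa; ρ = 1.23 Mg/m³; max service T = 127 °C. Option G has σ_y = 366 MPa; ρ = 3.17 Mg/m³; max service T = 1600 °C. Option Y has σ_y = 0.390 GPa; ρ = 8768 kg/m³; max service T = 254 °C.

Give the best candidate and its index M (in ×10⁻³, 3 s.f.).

Screen on constraints: max service T ≥ 342 °C. Survivors: option R, option G.
Normalizing units and computing the index:
  option R: σ_y = 325.0 MPa, ρ = 7840 kg/m³
  option G: σ_y = 366.0 MPa, ρ = 3170 kg/m³
  option G: M = 16.1×10⁻³
  option R: M = 6.03×10⁻³
Option G ranks first.

option G, M = 16.1×10⁻³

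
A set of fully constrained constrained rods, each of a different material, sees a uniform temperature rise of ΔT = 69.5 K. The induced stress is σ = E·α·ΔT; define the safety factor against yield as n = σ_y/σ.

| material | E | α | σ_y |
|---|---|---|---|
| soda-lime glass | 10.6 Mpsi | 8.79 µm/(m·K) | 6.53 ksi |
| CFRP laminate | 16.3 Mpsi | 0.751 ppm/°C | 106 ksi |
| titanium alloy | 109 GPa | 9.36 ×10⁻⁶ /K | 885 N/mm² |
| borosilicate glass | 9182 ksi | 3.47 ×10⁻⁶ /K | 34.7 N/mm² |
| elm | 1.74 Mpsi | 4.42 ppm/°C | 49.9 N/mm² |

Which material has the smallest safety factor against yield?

In consistent units (E in GPa, α in ×10⁻⁶/K, σ_y in MPa):
  soda-lime glass: E = 73.08, α = 8.79, σ_y = 45.02 → σ = 44.6 MPa, n = 1.01
  CFRP laminate: E = 112.4, α = 0.751, σ_y = 730.8 → σ = 5.87 MPa, n = 125
  titanium alloy: E = 109.0, α = 9.36, σ_y = 885.0 → σ = 70.9 MPa, n = 12.5
  borosilicate glass: E = 63.31, α = 3.47, σ_y = 34.70 → σ = 15.3 MPa, n = 2.27
  elm: E = 12.00, α = 4.42, σ_y = 49.90 → σ = 3.69 MPa, n = 13.5
Smallest n: soda-lime glass with n = 1.01.

soda-lime glass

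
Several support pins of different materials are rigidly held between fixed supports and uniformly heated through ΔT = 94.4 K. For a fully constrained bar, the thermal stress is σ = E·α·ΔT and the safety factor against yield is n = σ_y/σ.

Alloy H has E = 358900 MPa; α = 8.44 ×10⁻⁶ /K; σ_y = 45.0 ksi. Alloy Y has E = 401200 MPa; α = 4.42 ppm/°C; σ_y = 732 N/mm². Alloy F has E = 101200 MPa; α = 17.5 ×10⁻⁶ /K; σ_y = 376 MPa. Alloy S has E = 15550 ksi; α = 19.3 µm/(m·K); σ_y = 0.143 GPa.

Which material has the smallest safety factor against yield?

alloy S

Per material, after unit conversion:
  alloy H: E = 358.9, α = 8.44, σ_y = 310.3 → σ = 286 MPa, n = 1.09
  alloy Y: E = 401.2, α = 4.42, σ_y = 732.0 → σ = 167 MPa, n = 4.37
  alloy F: E = 101.2, α = 17.5, σ_y = 376.0 → σ = 167 MPa, n = 2.25
  alloy S: E = 107.2, α = 19.3, σ_y = 143.0 → σ = 195 MPa, n = 0.732
Smallest n: alloy S with n = 0.732.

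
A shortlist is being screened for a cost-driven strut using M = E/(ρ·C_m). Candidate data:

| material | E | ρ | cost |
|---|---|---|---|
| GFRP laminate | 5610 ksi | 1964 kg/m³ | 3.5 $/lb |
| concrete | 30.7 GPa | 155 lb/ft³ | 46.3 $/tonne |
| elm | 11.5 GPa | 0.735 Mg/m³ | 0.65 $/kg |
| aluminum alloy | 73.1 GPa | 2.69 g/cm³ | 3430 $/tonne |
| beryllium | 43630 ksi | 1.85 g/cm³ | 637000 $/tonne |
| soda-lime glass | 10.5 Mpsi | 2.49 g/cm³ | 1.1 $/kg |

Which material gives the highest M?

After converting to SI:
  GFRP laminate: E = 38.68 GPa, ρ = 1964 kg/m³, cost = 7.716 $/kg
  concrete: E = 30.70 GPa, ρ = 2483 kg/m³, cost = 0.04630 $/kg
  elm: E = 11.50 GPa, ρ = 735.0 kg/m³, cost = 0.6500 $/kg
  aluminum alloy: E = 73.10 GPa, ρ = 2690 kg/m³, cost = 3.430 $/kg
  beryllium: E = 300.8 GPa, ρ = 1850 kg/m³, cost = 637.0 $/kg
  soda-lime glass: E = 72.39 GPa, ρ = 2490 kg/m³, cost = 1.100 $/kg
  concrete: M = 267 MN·m per $
  soda-lime glass: M = 26.4 MN·m per $
  elm: M = 24.1 MN·m per $
  aluminum alloy: M = 7.92 MN·m per $
  GFRP laminate: M = 2.55 MN·m per $
  beryllium: M = 0.255 MN·m per $
Concrete has the largest M.

concrete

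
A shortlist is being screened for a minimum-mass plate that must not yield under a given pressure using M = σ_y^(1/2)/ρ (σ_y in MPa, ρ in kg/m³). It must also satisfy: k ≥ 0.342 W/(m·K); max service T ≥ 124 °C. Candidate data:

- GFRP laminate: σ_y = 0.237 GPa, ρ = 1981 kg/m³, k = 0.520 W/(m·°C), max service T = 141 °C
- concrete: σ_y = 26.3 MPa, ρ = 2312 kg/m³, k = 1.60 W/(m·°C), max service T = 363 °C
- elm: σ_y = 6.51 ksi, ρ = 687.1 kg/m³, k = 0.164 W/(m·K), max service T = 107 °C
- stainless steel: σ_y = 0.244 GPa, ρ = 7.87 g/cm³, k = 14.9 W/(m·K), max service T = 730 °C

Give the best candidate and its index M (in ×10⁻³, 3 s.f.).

Screen on constraints: k ≥ 0.342 W/(m·K); max service T ≥ 124 °C. Survivors: GFRP laminate, concrete, stainless steel.
Normalizing units and computing the index:
  GFRP laminate: σ_y = 237.0 MPa, ρ = 1981 kg/m³
  concrete: σ_y = 26.30 MPa, ρ = 2312 kg/m³
  stainless steel: σ_y = 244.0 MPa, ρ = 7870 kg/m³
  GFRP laminate: M = 7.77×10⁻³
  concrete: M = 2.22×10⁻³
  stainless steel: M = 1.98×10⁻³
The maximum is for GFRP laminate.

GFRP laminate, M = 7.77×10⁻³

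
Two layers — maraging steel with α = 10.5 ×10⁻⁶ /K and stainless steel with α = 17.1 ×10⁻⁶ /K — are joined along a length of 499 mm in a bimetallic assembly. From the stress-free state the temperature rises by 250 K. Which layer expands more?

α(maraging steel) = 10.5×10⁻⁶/K vs α(stainless steel) = 17.1×10⁻⁶/K.
Higher α expands more for the same ΔT: stainless steel.

stainless steel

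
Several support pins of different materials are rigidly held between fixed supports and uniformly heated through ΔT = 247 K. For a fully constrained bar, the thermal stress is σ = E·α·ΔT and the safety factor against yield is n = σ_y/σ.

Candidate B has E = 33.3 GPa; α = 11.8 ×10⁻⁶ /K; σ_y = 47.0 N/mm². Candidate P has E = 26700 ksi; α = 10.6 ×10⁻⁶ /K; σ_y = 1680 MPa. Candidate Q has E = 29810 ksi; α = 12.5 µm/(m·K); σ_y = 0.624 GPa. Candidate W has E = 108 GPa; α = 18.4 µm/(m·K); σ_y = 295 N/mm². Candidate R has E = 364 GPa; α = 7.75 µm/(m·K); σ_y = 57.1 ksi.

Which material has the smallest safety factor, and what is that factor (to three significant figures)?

candidate B, n = 0.484

In consistent units (E in GPa, α in ×10⁻⁶/K, σ_y in MPa):
  candidate B: E = 33.30, α = 11.8, σ_y = 47.00 → σ = 97.1 MPa, n = 0.484
  candidate P: E = 184.1, α = 10.6, σ_y = 1680 → σ = 482 MPa, n = 3.49
  candidate Q: E = 205.5, α = 12.5, σ_y = 624.0 → σ = 635 MPa, n = 0.983
  candidate W: E = 108.0, α = 18.4, σ_y = 295.0 → σ = 491 MPa, n = 0.601
  candidate R: E = 364.0, α = 7.75, σ_y = 393.7 → σ = 697 MPa, n = 0.565
Candidate B has the lowest safety factor, n = 0.484.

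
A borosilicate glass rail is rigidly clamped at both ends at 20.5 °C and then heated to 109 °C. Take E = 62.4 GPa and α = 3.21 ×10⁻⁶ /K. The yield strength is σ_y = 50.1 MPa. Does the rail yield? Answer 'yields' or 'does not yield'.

does not yield

ΔT = 88.50 K. Constrained thermal stress σ = E·α·ΔT = 62.40×10³ MPa × 3.21×10⁻⁶ × 88.50 = 17.7 MPa (compressive).
Compare to σ_y = 50.1 MPa: σ < σ_y, so it does not yield.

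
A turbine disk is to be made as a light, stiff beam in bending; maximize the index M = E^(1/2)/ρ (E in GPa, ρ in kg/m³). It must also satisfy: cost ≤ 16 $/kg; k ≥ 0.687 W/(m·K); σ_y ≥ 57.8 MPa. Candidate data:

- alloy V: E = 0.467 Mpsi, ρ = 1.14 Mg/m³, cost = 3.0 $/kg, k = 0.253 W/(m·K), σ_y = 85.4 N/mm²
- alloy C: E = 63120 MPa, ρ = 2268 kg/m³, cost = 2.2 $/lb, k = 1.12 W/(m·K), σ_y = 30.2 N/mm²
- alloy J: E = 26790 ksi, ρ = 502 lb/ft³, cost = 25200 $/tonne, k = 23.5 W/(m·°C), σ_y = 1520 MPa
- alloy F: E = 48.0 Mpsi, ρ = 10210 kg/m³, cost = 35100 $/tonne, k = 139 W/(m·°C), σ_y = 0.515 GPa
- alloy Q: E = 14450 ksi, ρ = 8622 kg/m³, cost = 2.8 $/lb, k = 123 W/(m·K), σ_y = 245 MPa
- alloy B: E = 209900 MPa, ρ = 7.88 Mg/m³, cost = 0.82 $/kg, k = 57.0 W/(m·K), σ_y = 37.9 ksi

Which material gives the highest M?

alloy B

Screen on constraints: cost ≤ 16 $/kg; k ≥ 0.687 W/(m·K); σ_y ≥ 57.8 MPa. Survivors: alloy Q, alloy B.
Putting every candidate on a common basis:
  alloy Q: E = 99.63 GPa, ρ = 8622 kg/m³
  alloy B: E = 209.9 GPa, ρ = 7880 kg/m³
  alloy B: M = 1.84×10⁻³
  alloy Q: M = 1.16×10⁻³
Alloy B has the largest M.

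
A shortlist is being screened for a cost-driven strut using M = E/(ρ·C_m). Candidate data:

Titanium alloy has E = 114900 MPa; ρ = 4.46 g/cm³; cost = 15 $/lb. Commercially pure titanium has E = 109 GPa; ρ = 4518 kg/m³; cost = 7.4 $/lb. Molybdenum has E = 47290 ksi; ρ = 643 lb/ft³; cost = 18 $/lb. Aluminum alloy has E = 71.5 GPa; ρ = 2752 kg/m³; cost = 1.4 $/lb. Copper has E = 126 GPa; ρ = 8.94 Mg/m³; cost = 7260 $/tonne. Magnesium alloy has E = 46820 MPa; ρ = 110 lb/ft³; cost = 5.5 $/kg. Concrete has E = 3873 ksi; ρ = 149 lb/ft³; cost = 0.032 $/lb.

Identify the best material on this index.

Putting every candidate on a common basis:
  titanium alloy: E = 114.9 GPa, ρ = 4460 kg/m³, cost = 33.07 $/kg
  commercially pure titanium: E = 109.0 GPa, ρ = 4518 kg/m³, cost = 16.31 $/kg
  molybdenum: E = 326.1 GPa, ρ = 10300 kg/m³, cost = 39.68 $/kg
  aluminum alloy: E = 71.50 GPa, ρ = 2752 kg/m³, cost = 3.086 $/kg
  copper: E = 126.0 GPa, ρ = 8940 kg/m³, cost = 7.260 $/kg
  magnesium alloy: E = 46.82 GPa, ρ = 1762 kg/m³, cost = 5.500 $/kg
  concrete: E = 26.70 GPa, ρ = 2387 kg/m³, cost = 0.07055 $/kg
  concrete: M = 159 MN·m per $
  aluminum alloy: M = 8.42 MN·m per $
  magnesium alloy: M = 4.83 MN·m per $
  copper: M = 1.94 MN·m per $
  commercially pure titanium: M = 1.48 MN·m per $
  molybdenum: M = 0.798 MN·m per $
  titanium alloy: M = 0.779 MN·m per $
Concrete has the largest M.

concrete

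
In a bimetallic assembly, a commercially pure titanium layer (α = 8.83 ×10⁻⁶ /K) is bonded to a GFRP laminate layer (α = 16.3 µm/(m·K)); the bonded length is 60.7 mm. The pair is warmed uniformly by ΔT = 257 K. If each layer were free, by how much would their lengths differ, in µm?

Δα = |8.83 − 16.3|×10⁻⁶/K = 7.47×10⁻⁶/K.
ΔL_mismatch = Δα·L·ΔT = 7.47×10⁻⁶ × 60.7 mm × 257.0 K = 117 µm.

117 µm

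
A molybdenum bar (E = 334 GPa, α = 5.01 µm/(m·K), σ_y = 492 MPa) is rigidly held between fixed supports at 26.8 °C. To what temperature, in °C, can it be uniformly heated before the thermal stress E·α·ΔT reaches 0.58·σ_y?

197 °C

E·α·ΔT = 285.4 MPa ⇒ ΔT = 285.4 / (334.0×10³ × 5.01×10⁻⁶) = 170.5 K.
T = 26.8 + 170.5 = 197.3 °C.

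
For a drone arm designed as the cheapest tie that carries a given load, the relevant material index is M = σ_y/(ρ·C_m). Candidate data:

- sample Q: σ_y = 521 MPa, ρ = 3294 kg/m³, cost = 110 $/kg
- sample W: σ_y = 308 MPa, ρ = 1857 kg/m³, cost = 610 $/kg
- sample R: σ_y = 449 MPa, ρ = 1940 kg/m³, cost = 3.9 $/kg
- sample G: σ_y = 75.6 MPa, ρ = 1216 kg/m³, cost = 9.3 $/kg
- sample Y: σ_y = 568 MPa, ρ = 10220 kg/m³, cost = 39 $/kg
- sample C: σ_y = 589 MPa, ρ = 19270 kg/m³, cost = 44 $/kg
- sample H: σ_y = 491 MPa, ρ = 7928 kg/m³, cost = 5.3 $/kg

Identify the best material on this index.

Per-candidate index values:
  sample R: M = 59.3 kN·m per $
  sample H: M = 11.7 kN·m per $
  sample G: M = 6.69 kN·m per $
  sample Q: M = 1.44 kN·m per $
  sample Y: M = 1.43 kN·m per $
  sample C: M = 0.695 kN·m per $
  sample W: M = 0.272 kN·m per $
Sample R has the largest M.

sample R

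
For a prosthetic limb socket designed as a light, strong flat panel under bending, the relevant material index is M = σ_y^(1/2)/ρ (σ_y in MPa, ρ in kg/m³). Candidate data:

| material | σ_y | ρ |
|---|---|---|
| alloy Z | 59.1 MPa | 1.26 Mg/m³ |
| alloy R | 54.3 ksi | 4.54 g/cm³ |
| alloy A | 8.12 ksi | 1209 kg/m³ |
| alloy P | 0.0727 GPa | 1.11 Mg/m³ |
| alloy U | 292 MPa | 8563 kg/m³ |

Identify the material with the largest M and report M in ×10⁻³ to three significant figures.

After converting to SI:
  alloy Z: σ_y = 59.10 MPa, ρ = 1260 kg/m³
  alloy R: σ_y = 374.4 MPa, ρ = 4540 kg/m³
  alloy A: σ_y = 55.99 MPa, ρ = 1209 kg/m³
  alloy P: σ_y = 72.70 MPa, ρ = 1110 kg/m³
  alloy U: σ_y = 292.0 MPa, ρ = 8563 kg/m³
  alloy P: M = 7.68×10⁻³
  alloy A: M = 6.19×10⁻³
  alloy Z: M = 6.10×10⁻³
  alloy R: M = 4.26×10⁻³
  alloy U: M = 2.00×10⁻³
Highest index: alloy P.

alloy P, M = 7.68×10⁻³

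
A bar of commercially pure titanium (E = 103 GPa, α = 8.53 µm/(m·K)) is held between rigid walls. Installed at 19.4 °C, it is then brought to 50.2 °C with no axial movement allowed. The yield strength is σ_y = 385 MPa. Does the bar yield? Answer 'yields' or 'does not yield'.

does not yield

ΔT = 30.80 K. Constrained thermal stress σ = E·α·ΔT = 103.0×10³ MPa × 8.53×10⁻⁶ × 30.80 = 27.1 MPa (compressive).
Compare to σ_y = 385 MPa: σ < σ_y, so it does not yield.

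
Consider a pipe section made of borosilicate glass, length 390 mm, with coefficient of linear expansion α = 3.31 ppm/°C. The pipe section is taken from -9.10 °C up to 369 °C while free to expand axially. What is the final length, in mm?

ΔT = 369 − (-9.10) = 378.1 K.
ΔL = α·L₀·ΔT = 3.31×10⁻⁶ × 390 mm × 378.1 K = 0.488 mm.
L = L₀ + ΔL = 390 + 0.488 = 390.49 mm.

390.49 mm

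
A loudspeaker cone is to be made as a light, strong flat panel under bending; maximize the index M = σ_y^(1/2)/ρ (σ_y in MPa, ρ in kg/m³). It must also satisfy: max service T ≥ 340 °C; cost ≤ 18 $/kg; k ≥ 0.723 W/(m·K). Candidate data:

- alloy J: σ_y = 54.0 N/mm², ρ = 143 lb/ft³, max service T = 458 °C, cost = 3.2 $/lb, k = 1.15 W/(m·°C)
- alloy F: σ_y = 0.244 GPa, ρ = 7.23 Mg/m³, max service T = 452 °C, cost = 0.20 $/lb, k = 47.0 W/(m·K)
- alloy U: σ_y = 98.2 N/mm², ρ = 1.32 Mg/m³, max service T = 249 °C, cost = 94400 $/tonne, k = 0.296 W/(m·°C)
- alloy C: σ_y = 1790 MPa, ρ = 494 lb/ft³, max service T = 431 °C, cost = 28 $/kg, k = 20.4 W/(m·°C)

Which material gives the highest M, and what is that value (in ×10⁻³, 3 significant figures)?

Screen on constraints: max service T ≥ 340 °C; cost ≤ 18 $/kg; k ≥ 0.723 W/(m·K). Survivors: alloy J, alloy F.
After converting to SI:
  alloy J: σ_y = 54.00 MPa, ρ = 2291 kg/m³
  alloy F: σ_y = 244.0 MPa, ρ = 7230 kg/m³
  alloy J: M = 3.21×10⁻³
  alloy F: M = 2.16×10⁻³
Alloy J has the largest M.

alloy J, M = 3.21×10⁻³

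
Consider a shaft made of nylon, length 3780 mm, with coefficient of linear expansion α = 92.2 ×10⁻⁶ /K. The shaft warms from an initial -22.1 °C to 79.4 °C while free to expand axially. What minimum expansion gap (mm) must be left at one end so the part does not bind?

35.4 mm

ΔT = 79.4 − (-22.1) = 101.5 K.
ΔL = α·L₀·ΔT = 92.2×10⁻⁶ × 3780 mm × 101.5 K = 35.4 mm.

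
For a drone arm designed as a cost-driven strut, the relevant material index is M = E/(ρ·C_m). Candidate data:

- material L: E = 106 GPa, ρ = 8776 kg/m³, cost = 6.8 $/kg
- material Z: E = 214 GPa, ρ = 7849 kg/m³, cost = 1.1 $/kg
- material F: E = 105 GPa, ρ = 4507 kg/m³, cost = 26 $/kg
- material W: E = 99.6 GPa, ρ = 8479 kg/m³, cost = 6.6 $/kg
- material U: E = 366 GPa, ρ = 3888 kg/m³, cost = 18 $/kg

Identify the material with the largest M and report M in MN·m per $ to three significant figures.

material Z, M = 24.8 MN·m per $

Evaluate M for each candidate:
  material Z: M = 24.8 MN·m per $
  material U: M = 5.23 MN·m per $
  material W: M = 1.78 MN·m per $
  material L: M = 1.78 MN·m per $
  material F: M = 0.896 MN·m per $
Highest index: material Z.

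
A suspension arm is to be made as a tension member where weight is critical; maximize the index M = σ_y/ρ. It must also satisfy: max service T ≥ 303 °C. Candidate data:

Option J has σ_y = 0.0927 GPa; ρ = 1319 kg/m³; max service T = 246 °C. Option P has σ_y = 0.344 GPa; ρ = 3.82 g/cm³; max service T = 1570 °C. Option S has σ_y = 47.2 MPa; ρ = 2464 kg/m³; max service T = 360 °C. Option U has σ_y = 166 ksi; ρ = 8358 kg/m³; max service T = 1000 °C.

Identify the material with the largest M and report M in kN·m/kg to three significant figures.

option U, M = 137 kN·m/kg

Screen on constraints: max service T ≥ 303 °C. Survivors: option P, option S, option U.
Convert each candidate to consistent units, then evaluate M:
  option P: σ_y = 344.0 MPa, ρ = 3820 kg/m³
  option S: σ_y = 47.20 MPa, ρ = 2464 kg/m³
  option U: σ_y = 1145 MPa, ρ = 8358 kg/m³
  option U: M = 137 kN·m/kg
  option P: M = 90.1 kN·m/kg
  option S: M = 19.2 kN·m/kg
The maximum is for option U.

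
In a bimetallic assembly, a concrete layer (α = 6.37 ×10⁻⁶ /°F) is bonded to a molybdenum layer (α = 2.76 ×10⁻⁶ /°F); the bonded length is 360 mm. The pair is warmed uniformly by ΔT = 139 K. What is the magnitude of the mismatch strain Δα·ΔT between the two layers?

concrete: α = 6.37×10⁻⁶/°F × 9/5 = 11.5×10⁻⁶/K.
molybdenum: α = 2.76×10⁻⁶/°F × 9/5 = 4.97×10⁻⁶/K.
Δα = |11.5 − 4.97|×10⁻⁶/K = 6.50×10⁻⁶/K.
Mismatch strain = Δα·ΔT = 6.50×10⁻⁶ × 139.0 = 9.03×10⁻⁴.

9.03×10⁻⁴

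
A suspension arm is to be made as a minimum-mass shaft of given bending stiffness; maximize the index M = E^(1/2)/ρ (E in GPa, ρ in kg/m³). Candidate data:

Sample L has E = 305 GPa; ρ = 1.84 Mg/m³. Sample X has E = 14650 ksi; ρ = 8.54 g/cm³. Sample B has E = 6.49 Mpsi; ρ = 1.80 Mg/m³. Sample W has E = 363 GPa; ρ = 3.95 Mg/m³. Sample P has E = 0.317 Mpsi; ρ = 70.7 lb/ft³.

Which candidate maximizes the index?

sample L

Normalizing units and computing the index:
  sample L: E = 305.0 GPa, ρ = 1840 kg/m³
  sample X: E = 101.0 GPa, ρ = 8540 kg/m³
  sample B: E = 44.75 GPa, ρ = 1800 kg/m³
  sample W: E = 363.0 GPa, ρ = 3950 kg/m³
  sample P: E = 2.186 GPa, ρ = 1133 kg/m³
  sample L: M = 9.49×10⁻³
  sample W: M = 4.82×10⁻³
  sample B: M = 3.72×10⁻³
  sample P: M = 1.31×10⁻³
  sample X: M = 1.18×10⁻³
Sample L ranks first.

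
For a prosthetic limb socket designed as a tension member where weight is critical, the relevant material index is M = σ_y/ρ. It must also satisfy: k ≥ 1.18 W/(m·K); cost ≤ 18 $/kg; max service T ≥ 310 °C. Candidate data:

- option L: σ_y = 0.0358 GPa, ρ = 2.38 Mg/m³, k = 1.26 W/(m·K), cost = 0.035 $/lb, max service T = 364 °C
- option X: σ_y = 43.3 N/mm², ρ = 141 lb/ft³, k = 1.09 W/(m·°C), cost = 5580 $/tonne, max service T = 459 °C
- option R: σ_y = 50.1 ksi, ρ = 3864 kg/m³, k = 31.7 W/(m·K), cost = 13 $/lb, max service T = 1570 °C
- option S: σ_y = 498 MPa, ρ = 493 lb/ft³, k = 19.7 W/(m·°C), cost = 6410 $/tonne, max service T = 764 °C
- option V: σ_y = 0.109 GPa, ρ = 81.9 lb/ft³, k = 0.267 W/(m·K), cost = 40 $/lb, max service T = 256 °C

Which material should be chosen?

option S

Screen on constraints: k ≥ 1.18 W/(m·K); cost ≤ 18 $/kg; max service T ≥ 310 °C. Survivors: option L, option S.
In SI units:
  option L: σ_y = 35.80 MPa, ρ = 2380 kg/m³
  option S: σ_y = 498.0 MPa, ρ = 7897 kg/m³
  option S: M = 63.1 kN·m/kg
  option L: M = 15.0 kN·m/kg
The maximum is for option S.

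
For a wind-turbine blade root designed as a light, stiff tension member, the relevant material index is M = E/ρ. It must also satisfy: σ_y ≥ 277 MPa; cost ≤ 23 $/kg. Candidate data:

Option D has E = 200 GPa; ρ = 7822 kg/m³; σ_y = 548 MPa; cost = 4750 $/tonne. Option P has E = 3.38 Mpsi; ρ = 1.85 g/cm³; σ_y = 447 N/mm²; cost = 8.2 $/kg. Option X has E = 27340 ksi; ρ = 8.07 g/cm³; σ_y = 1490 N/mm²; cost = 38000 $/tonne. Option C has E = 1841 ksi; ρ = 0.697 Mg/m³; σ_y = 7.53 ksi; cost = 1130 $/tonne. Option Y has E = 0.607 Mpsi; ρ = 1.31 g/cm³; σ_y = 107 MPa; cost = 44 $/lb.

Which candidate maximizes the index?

Screen on constraints: σ_y ≥ 277 MPa; cost ≤ 23 $/kg. Survivors: option D, option P.
After converting to SI:
  option D: E = 200.0 GPa, ρ = 7822 kg/m³
  option P: E = 23.30 GPa, ρ = 1850 kg/m³
  option D: M = 25.6 MN·m/kg
  option P: M = 12.6 MN·m/kg
Highest index: option D.

option D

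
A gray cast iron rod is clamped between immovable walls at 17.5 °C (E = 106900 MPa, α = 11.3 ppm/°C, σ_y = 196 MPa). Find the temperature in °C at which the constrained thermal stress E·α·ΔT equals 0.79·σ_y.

146 °C

E = 106900 MPa = 106.9 GPa.
E·α·ΔT = 154.8 MPa ⇒ ΔT = 154.8 / (106.9×10³ × 11.3×10⁻⁶) = 128.2 K.
T = 17.5 + 128.2 = 145.7 °C.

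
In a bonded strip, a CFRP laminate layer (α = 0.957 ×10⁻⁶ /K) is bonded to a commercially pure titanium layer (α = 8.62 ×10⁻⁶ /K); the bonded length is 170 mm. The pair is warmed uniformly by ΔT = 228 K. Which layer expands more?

commercially pure titanium

α(CFRP laminate) = 0.957×10⁻⁶/K vs α(commercially pure titanium) = 8.62×10⁻⁶/K.
Higher α expands more for the same ΔT: commercially pure titanium.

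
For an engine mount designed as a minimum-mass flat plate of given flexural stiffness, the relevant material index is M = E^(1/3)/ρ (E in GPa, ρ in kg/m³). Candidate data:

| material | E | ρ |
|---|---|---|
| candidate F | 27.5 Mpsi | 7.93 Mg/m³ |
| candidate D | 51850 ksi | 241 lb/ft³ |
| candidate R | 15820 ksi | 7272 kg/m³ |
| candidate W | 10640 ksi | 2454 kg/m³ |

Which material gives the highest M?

Putting every candidate on a common basis:
  candidate F: E = 189.6 GPa, ρ = 7930 kg/m³
  candidate D: E = 357.5 GPa, ρ = 3860 kg/m³
  candidate R: E = 109.1 GPa, ρ = 7272 kg/m³
  candidate W: E = 73.36 GPa, ρ = 2454 kg/m³
  candidate D: M = 1.84×10⁻³
  candidate W: M = 1.71×10⁻³
  candidate F: M = 0.724×10⁻³
  candidate R: M = 0.657×10⁻³
Candidate D has the largest M.

candidate D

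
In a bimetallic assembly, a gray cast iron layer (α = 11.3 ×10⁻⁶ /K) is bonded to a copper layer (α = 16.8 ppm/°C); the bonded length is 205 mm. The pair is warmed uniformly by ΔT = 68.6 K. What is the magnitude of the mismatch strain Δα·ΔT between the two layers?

Δα = |11.3 − 16.8|×10⁻⁶/K = 5.50×10⁻⁶/K.
Mismatch strain = Δα·ΔT = 5.50×10⁻⁶ × 68.6 = 3.77×10⁻⁴.

3.77×10⁻⁴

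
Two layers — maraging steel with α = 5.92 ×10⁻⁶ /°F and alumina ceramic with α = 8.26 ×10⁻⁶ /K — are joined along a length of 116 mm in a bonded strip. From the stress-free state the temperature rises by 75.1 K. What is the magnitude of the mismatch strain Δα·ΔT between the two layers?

1.80×10⁻⁴

maraging steel: α = 5.92×10⁻⁶/°F × 9/5 = 10.7×10⁻⁶/K.
Δα = |10.7 − 8.26|×10⁻⁶/K = 2.40×10⁻⁶/K.
Mismatch strain = Δα·ΔT = 2.40×10⁻⁶ × 75.1 = 1.80×10⁻⁴.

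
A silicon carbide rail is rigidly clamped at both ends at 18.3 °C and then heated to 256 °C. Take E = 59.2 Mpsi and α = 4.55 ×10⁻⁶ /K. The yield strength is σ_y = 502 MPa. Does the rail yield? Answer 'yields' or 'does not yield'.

E = 59.2 Mpsi = 408.2 GPa.
ΔT = 237.7 K. Constrained thermal stress σ = E·α·ΔT = 408.2×10³ MPa × 4.55×10⁻⁶ × 237.7 = 441 MPa (compressive).
Compare to σ_y = 502 MPa: σ < σ_y, so it does not yield.

does not yield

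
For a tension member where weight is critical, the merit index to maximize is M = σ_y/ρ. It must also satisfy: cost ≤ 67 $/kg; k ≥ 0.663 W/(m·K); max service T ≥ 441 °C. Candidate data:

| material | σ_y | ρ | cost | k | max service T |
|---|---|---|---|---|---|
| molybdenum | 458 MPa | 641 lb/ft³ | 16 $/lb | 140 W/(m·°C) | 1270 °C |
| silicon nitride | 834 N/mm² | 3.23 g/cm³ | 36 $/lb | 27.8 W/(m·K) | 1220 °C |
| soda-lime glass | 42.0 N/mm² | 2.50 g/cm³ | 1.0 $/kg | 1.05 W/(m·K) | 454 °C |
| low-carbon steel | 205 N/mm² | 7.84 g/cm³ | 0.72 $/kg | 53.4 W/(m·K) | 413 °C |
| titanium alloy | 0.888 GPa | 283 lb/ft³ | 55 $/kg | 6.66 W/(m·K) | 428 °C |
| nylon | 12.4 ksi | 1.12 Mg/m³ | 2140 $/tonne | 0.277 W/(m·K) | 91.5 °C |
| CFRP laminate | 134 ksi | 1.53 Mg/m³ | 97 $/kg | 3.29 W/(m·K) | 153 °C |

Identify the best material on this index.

Screen on constraints: cost ≤ 67 $/kg; k ≥ 0.663 W/(m·K); max service T ≥ 441 °C. Survivors: molybdenum, soda-lime glass.
After converting to SI:
  molybdenum: σ_y = 458.0 MPa, ρ = 10270 kg/m³
  soda-lime glass: σ_y = 42.00 MPa, ρ = 2500 kg/m³
  molybdenum: M = 44.6 kN·m/kg
  soda-lime glass: M = 16.8 kN·m/kg
Highest index: molybdenum.

molybdenum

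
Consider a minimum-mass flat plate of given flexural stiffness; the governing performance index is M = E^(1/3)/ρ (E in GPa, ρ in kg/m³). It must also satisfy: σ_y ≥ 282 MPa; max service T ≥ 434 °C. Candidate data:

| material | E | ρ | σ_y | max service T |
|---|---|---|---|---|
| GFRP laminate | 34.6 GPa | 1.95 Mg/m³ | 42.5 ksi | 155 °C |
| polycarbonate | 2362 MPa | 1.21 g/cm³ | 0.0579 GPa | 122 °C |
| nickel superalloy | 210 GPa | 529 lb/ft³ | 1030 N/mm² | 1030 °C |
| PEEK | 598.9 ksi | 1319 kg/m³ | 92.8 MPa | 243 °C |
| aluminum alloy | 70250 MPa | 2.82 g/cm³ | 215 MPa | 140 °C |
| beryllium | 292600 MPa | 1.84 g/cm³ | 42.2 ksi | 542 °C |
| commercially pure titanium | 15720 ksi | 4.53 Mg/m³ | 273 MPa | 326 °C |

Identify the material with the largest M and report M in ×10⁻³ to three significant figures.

beryllium, M = 3.61×10⁻³

Screen on constraints: σ_y ≥ 282 MPa; max service T ≥ 434 °C. Survivors: nickel superalloy, beryllium.
Normalizing units and computing the index:
  nickel superalloy: E = 210.0 GPa, ρ = 8474 kg/m³
  beryllium: E = 292.6 GPa, ρ = 1840 kg/m³
  beryllium: M = 3.61×10⁻³
  nickel superalloy: M = 0.701×10⁻³
The maximum is for beryllium.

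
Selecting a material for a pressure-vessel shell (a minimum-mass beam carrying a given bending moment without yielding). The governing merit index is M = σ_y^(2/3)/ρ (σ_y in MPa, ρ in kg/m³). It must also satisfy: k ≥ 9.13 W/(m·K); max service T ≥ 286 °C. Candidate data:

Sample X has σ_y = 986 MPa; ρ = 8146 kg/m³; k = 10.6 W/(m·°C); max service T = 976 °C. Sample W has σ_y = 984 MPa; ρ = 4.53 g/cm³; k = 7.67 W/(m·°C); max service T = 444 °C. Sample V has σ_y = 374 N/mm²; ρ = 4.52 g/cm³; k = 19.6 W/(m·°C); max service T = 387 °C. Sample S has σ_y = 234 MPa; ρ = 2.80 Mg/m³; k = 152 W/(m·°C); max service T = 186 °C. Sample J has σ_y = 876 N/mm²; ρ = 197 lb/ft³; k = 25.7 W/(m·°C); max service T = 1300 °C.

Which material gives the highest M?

Screen on constraints: k ≥ 9.13 W/(m·K); max service T ≥ 286 °C. Survivors: sample X, sample V, sample J.
In SI units:
  sample X: σ_y = 986.0 MPa, ρ = 8146 kg/m³
  sample V: σ_y = 374.0 MPa, ρ = 4520 kg/m³
  sample J: σ_y = 876.0 MPa, ρ = 3156 kg/m³
  sample J: M = 29.0×10⁻³
  sample X: M = 12.2×10⁻³
  sample V: M = 11.5×10⁻³
Sample J has the largest M.

sample J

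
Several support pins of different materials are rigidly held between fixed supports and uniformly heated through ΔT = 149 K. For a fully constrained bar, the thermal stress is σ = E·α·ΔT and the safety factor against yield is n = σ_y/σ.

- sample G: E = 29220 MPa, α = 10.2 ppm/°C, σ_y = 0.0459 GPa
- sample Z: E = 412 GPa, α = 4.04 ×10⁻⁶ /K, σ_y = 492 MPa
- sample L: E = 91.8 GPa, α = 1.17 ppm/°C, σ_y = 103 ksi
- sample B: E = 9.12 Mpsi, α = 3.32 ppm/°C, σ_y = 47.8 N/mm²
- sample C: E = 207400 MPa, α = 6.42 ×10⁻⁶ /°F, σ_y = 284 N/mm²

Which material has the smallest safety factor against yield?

sample C

With everything in SI (GPa, ×10⁻⁶/K, MPa):
  sample G: E = 29.22, α = 10.2, σ_y = 45.90 → σ = 44.4 MPa, n = 1.03
  sample Z: E = 412.0, α = 4.04, σ_y = 492.0 → σ = 248 MPa, n = 1.98
  sample L: E = 91.80, α = 1.17, σ_y = 710.2 → σ = 16.0 MPa, n = 44.4
  sample B: E = 62.88, α = 3.32, σ_y = 47.80 → σ = 31.1 MPa, n = 1.54
  sample C: E = 207.4, α = 11.6, σ_y = 284.0 → σ = 357 MPa, n = 0.795
Sample C has the lowest safety factor, n = 0.795.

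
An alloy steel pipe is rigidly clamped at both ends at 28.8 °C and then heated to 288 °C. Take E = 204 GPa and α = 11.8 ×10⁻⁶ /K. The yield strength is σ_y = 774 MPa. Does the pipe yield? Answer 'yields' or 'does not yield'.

does not yield

ΔT = 259.2 K. Constrained thermal stress σ = E·α·ΔT = 204.0×10³ MPa × 11.8×10⁻⁶ × 259.2 = 624 MPa (compressive).
Compare to σ_y = 774 MPa: σ < σ_y, so it does not yield.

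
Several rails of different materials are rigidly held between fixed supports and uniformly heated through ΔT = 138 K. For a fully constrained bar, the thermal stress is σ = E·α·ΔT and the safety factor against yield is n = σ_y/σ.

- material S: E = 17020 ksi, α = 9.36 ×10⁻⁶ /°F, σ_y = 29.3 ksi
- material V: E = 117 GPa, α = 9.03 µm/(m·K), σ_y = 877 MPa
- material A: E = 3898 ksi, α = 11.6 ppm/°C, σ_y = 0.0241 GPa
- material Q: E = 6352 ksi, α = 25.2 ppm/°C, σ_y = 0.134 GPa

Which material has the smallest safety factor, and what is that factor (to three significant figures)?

material A, n = 0.560

With everything in SI (GPa, ×10⁻⁶/K, MPa):
  material S: E = 117.3, α = 16.8, σ_y = 202.0 → σ = 273 MPa, n = 0.740
  material V: E = 117.0, α = 9.03, σ_y = 877.0 → σ = 146 MPa, n = 6.02
  material A: E = 26.88, α = 11.6, σ_y = 24.10 → σ = 43.0 MPa, n = 0.560
  material Q: E = 43.80, α = 25.2, σ_y = 134.0 → σ = 152 MPa, n = 0.880
The minimum is material A at n = 0.560.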